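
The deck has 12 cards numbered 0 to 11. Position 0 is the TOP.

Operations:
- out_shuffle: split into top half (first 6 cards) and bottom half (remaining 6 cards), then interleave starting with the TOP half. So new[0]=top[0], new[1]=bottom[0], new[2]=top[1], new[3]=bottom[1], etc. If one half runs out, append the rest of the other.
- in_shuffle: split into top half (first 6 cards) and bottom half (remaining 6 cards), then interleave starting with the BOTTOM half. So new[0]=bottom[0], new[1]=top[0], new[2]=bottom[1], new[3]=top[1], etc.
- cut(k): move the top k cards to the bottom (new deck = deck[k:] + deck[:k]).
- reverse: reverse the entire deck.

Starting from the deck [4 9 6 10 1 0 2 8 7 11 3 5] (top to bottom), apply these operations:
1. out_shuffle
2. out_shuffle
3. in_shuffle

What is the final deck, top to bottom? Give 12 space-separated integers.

Answer: 8 4 3 10 6 2 0 11 7 9 5 1

Derivation:
After op 1 (out_shuffle): [4 2 9 8 6 7 10 11 1 3 0 5]
After op 2 (out_shuffle): [4 10 2 11 9 1 8 3 6 0 7 5]
After op 3 (in_shuffle): [8 4 3 10 6 2 0 11 7 9 5 1]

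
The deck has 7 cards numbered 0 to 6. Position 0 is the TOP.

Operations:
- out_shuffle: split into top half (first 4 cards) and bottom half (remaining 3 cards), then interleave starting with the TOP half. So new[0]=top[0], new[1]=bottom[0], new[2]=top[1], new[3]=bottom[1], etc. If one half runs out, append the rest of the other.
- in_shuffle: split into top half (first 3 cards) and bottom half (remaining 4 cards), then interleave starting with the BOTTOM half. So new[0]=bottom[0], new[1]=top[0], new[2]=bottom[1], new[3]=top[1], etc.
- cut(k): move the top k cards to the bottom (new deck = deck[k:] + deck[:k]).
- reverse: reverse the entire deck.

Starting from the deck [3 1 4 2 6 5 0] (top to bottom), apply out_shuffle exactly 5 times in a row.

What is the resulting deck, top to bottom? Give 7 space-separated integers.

Answer: 3 4 6 0 1 2 5

Derivation:
After op 1 (out_shuffle): [3 6 1 5 4 0 2]
After op 2 (out_shuffle): [3 4 6 0 1 2 5]
After op 3 (out_shuffle): [3 1 4 2 6 5 0]
After op 4 (out_shuffle): [3 6 1 5 4 0 2]
After op 5 (out_shuffle): [3 4 6 0 1 2 5]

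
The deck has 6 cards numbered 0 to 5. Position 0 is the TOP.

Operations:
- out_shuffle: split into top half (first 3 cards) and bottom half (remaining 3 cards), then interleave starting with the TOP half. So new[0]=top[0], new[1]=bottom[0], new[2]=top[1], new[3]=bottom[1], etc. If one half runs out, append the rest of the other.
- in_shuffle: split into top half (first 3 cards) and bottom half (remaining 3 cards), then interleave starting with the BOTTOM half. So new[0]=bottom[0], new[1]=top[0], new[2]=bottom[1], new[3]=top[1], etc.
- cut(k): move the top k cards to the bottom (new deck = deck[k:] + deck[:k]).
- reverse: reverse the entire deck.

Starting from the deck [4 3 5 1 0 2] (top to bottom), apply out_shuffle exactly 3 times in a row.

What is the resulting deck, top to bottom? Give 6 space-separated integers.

After op 1 (out_shuffle): [4 1 3 0 5 2]
After op 2 (out_shuffle): [4 0 1 5 3 2]
After op 3 (out_shuffle): [4 5 0 3 1 2]

Answer: 4 5 0 3 1 2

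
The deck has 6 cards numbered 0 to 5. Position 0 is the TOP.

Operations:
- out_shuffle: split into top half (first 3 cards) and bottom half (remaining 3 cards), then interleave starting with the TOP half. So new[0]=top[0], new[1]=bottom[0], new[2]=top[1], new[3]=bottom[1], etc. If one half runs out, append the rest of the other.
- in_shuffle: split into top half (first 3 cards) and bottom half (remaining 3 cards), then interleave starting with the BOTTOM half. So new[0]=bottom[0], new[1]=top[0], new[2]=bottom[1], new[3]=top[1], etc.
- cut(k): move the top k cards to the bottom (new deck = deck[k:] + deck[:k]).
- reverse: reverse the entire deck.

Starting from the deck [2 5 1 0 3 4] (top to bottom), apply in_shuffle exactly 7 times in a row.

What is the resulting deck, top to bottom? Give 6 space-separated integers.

After op 1 (in_shuffle): [0 2 3 5 4 1]
After op 2 (in_shuffle): [5 0 4 2 1 3]
After op 3 (in_shuffle): [2 5 1 0 3 4]
After op 4 (in_shuffle): [0 2 3 5 4 1]
After op 5 (in_shuffle): [5 0 4 2 1 3]
After op 6 (in_shuffle): [2 5 1 0 3 4]
After op 7 (in_shuffle): [0 2 3 5 4 1]

Answer: 0 2 3 5 4 1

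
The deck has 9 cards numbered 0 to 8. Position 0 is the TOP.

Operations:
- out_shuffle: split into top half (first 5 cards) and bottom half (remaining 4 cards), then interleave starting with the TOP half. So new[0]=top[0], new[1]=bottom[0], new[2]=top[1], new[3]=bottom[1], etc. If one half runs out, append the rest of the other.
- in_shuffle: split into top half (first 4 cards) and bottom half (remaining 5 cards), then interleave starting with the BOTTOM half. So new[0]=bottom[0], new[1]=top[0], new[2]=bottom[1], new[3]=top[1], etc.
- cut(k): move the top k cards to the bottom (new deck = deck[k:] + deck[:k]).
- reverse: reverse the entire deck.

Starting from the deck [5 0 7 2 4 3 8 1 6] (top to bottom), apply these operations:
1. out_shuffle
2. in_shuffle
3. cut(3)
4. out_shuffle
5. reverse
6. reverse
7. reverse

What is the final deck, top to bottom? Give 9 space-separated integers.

Answer: 8 1 6 5 0 7 2 4 3

Derivation:
After op 1 (out_shuffle): [5 3 0 8 7 1 2 6 4]
After op 2 (in_shuffle): [7 5 1 3 2 0 6 8 4]
After op 3 (cut(3)): [3 2 0 6 8 4 7 5 1]
After op 4 (out_shuffle): [3 4 2 7 0 5 6 1 8]
After op 5 (reverse): [8 1 6 5 0 7 2 4 3]
After op 6 (reverse): [3 4 2 7 0 5 6 1 8]
After op 7 (reverse): [8 1 6 5 0 7 2 4 3]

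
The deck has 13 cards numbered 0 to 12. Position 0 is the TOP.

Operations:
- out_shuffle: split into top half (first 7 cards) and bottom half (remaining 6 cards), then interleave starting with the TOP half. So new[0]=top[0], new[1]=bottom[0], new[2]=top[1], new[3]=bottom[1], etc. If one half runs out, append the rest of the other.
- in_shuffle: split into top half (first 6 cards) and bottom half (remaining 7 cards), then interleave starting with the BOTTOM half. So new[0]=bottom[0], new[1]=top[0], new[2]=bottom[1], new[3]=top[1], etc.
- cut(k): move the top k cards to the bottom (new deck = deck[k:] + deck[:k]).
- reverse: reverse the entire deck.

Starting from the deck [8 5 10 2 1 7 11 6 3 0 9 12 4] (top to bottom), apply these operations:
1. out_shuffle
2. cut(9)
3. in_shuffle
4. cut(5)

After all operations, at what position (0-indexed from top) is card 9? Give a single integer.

After op 1 (out_shuffle): [8 6 5 3 10 0 2 9 1 12 7 4 11]
After op 2 (cut(9)): [12 7 4 11 8 6 5 3 10 0 2 9 1]
After op 3 (in_shuffle): [5 12 3 7 10 4 0 11 2 8 9 6 1]
After op 4 (cut(5)): [4 0 11 2 8 9 6 1 5 12 3 7 10]
Card 9 is at position 5.

Answer: 5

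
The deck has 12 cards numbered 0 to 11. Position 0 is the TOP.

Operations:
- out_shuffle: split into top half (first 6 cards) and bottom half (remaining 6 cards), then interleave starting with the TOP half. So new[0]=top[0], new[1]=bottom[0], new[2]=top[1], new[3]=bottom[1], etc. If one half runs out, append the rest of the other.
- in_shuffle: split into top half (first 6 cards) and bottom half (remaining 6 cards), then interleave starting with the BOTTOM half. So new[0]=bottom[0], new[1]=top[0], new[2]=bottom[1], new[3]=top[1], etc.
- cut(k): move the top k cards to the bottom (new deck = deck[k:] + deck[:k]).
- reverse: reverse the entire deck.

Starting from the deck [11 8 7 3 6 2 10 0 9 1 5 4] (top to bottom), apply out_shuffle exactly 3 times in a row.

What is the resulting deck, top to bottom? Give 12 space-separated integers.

After op 1 (out_shuffle): [11 10 8 0 7 9 3 1 6 5 2 4]
After op 2 (out_shuffle): [11 3 10 1 8 6 0 5 7 2 9 4]
After op 3 (out_shuffle): [11 0 3 5 10 7 1 2 8 9 6 4]

Answer: 11 0 3 5 10 7 1 2 8 9 6 4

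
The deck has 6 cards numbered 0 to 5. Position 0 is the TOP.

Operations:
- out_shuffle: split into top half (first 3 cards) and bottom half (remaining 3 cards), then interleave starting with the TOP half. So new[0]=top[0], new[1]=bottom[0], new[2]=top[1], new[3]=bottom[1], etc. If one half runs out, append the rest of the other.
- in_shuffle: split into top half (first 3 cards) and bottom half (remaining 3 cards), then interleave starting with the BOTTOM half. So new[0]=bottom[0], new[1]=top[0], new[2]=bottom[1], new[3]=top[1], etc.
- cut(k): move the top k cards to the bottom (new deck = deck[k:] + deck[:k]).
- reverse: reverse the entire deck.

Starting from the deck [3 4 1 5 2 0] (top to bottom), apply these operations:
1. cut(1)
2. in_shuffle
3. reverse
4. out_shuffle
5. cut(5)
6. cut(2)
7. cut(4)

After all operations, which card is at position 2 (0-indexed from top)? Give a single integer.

After op 1 (cut(1)): [4 1 5 2 0 3]
After op 2 (in_shuffle): [2 4 0 1 3 5]
After op 3 (reverse): [5 3 1 0 4 2]
After op 4 (out_shuffle): [5 0 3 4 1 2]
After op 5 (cut(5)): [2 5 0 3 4 1]
After op 6 (cut(2)): [0 3 4 1 2 5]
After op 7 (cut(4)): [2 5 0 3 4 1]
Position 2: card 0.

Answer: 0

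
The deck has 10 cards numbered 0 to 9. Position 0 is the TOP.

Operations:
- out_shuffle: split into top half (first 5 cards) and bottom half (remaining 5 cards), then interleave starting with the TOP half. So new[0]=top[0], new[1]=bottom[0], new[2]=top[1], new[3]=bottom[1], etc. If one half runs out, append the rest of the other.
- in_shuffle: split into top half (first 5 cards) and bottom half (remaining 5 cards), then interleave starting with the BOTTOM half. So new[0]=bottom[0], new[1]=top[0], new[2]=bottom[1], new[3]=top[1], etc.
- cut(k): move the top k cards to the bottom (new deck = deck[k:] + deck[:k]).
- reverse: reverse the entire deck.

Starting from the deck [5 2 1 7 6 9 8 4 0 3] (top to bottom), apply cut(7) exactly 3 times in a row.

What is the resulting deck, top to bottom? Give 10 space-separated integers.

Answer: 2 1 7 6 9 8 4 0 3 5

Derivation:
After op 1 (cut(7)): [4 0 3 5 2 1 7 6 9 8]
After op 2 (cut(7)): [6 9 8 4 0 3 5 2 1 7]
After op 3 (cut(7)): [2 1 7 6 9 8 4 0 3 5]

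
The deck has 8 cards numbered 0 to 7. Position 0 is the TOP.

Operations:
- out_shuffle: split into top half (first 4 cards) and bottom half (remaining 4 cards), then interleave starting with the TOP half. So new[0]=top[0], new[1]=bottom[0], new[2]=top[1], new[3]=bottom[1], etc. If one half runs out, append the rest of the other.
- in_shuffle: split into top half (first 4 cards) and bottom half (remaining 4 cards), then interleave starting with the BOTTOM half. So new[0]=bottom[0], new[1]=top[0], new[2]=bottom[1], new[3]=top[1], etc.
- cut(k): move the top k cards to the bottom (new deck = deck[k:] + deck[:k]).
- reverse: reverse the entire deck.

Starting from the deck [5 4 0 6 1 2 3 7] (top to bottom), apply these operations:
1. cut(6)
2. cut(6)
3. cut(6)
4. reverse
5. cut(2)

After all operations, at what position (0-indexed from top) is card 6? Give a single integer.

After op 1 (cut(6)): [3 7 5 4 0 6 1 2]
After op 2 (cut(6)): [1 2 3 7 5 4 0 6]
After op 3 (cut(6)): [0 6 1 2 3 7 5 4]
After op 4 (reverse): [4 5 7 3 2 1 6 0]
After op 5 (cut(2)): [7 3 2 1 6 0 4 5]
Card 6 is at position 4.

Answer: 4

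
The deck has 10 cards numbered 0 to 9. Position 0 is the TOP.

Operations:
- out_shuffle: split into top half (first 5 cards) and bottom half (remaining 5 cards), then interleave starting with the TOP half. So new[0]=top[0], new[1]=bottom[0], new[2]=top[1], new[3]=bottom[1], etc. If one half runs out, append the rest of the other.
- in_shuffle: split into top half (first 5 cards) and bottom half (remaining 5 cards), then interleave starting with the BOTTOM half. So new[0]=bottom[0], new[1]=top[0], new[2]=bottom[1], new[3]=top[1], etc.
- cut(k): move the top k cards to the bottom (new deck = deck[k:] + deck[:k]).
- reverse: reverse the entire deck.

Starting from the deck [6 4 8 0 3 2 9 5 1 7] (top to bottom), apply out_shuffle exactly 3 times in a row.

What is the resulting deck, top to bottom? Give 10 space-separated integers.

Answer: 6 1 5 9 2 3 0 8 4 7

Derivation:
After op 1 (out_shuffle): [6 2 4 9 8 5 0 1 3 7]
After op 2 (out_shuffle): [6 5 2 0 4 1 9 3 8 7]
After op 3 (out_shuffle): [6 1 5 9 2 3 0 8 4 7]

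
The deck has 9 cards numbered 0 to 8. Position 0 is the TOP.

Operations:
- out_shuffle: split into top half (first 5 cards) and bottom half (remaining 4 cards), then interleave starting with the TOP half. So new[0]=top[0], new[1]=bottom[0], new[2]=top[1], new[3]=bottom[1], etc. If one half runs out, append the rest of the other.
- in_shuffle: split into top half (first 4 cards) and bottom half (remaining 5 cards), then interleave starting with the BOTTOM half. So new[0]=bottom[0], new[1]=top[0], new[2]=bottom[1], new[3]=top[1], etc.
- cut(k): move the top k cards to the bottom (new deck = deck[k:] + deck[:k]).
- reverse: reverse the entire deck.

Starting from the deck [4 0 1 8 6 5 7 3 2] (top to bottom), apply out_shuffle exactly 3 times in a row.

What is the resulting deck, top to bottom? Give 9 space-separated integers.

After op 1 (out_shuffle): [4 5 0 7 1 3 8 2 6]
After op 2 (out_shuffle): [4 3 5 8 0 2 7 6 1]
After op 3 (out_shuffle): [4 2 3 7 5 6 8 1 0]

Answer: 4 2 3 7 5 6 8 1 0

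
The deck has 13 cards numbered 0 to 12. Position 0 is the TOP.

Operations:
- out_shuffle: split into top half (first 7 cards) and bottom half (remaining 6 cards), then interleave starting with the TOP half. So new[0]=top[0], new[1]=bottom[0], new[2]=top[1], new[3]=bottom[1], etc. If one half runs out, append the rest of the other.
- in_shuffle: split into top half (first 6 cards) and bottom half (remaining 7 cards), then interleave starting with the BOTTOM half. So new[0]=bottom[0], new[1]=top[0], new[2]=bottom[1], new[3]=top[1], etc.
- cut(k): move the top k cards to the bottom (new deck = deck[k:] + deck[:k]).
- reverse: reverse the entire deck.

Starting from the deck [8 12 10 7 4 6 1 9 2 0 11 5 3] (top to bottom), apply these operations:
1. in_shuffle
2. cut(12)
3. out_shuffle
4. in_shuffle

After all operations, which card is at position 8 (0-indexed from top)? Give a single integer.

Answer: 2

Derivation:
After op 1 (in_shuffle): [1 8 9 12 2 10 0 7 11 4 5 6 3]
After op 2 (cut(12)): [3 1 8 9 12 2 10 0 7 11 4 5 6]
After op 3 (out_shuffle): [3 0 1 7 8 11 9 4 12 5 2 6 10]
After op 4 (in_shuffle): [9 3 4 0 12 1 5 7 2 8 6 11 10]
Position 8: card 2.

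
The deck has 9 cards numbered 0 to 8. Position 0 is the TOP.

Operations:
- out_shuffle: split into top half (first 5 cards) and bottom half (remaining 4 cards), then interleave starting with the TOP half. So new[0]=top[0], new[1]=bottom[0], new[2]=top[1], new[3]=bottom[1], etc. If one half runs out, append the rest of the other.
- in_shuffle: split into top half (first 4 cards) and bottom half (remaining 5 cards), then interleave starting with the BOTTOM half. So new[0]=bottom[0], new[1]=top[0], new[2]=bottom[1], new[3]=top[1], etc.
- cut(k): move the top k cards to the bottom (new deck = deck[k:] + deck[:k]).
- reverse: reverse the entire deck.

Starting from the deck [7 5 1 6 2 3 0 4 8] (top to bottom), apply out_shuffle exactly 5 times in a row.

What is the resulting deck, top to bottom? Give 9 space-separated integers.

After op 1 (out_shuffle): [7 3 5 0 1 4 6 8 2]
After op 2 (out_shuffle): [7 4 3 6 5 8 0 2 1]
After op 3 (out_shuffle): [7 8 4 0 3 2 6 1 5]
After op 4 (out_shuffle): [7 2 8 6 4 1 0 5 3]
After op 5 (out_shuffle): [7 1 2 0 8 5 6 3 4]

Answer: 7 1 2 0 8 5 6 3 4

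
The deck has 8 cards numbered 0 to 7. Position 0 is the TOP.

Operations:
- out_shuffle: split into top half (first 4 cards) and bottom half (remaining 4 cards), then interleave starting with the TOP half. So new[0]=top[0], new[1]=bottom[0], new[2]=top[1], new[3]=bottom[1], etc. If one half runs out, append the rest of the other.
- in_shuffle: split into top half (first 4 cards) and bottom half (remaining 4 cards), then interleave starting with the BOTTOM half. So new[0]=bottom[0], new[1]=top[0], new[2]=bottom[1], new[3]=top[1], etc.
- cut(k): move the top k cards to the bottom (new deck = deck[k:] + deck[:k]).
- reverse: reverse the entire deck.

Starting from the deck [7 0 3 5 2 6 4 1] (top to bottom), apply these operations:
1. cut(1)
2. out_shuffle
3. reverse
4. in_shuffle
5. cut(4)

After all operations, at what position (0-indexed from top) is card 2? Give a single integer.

Answer: 7

Derivation:
After op 1 (cut(1)): [0 3 5 2 6 4 1 7]
After op 2 (out_shuffle): [0 6 3 4 5 1 2 7]
After op 3 (reverse): [7 2 1 5 4 3 6 0]
After op 4 (in_shuffle): [4 7 3 2 6 1 0 5]
After op 5 (cut(4)): [6 1 0 5 4 7 3 2]
Card 2 is at position 7.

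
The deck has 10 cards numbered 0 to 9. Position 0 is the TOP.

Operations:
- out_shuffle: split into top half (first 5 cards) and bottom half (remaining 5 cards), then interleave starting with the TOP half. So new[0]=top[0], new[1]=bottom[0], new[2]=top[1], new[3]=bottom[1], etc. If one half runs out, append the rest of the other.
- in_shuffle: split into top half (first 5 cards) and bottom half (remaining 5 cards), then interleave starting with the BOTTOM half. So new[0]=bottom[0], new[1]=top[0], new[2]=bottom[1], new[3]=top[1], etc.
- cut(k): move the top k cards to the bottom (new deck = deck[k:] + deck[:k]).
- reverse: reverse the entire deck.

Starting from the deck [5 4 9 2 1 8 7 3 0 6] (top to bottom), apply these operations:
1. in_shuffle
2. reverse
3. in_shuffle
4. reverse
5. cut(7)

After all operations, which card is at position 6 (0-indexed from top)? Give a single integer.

Answer: 5

Derivation:
After op 1 (in_shuffle): [8 5 7 4 3 9 0 2 6 1]
After op 2 (reverse): [1 6 2 0 9 3 4 7 5 8]
After op 3 (in_shuffle): [3 1 4 6 7 2 5 0 8 9]
After op 4 (reverse): [9 8 0 5 2 7 6 4 1 3]
After op 5 (cut(7)): [4 1 3 9 8 0 5 2 7 6]
Position 6: card 5.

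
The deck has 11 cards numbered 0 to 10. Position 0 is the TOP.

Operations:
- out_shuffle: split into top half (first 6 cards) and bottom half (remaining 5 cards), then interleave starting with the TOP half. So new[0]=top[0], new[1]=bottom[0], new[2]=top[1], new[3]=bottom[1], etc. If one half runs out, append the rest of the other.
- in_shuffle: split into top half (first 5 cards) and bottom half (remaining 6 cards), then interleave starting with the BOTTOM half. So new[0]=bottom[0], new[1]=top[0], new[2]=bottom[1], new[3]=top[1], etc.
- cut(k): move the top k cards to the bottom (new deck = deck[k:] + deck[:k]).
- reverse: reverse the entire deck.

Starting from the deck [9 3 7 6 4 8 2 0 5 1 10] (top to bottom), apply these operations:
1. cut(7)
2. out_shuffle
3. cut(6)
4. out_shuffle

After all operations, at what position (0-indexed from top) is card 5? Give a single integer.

Answer: 3

Derivation:
After op 1 (cut(7)): [0 5 1 10 9 3 7 6 4 8 2]
After op 2 (out_shuffle): [0 7 5 6 1 4 10 8 9 2 3]
After op 3 (cut(6)): [10 8 9 2 3 0 7 5 6 1 4]
After op 4 (out_shuffle): [10 7 8 5 9 6 2 1 3 4 0]
Card 5 is at position 3.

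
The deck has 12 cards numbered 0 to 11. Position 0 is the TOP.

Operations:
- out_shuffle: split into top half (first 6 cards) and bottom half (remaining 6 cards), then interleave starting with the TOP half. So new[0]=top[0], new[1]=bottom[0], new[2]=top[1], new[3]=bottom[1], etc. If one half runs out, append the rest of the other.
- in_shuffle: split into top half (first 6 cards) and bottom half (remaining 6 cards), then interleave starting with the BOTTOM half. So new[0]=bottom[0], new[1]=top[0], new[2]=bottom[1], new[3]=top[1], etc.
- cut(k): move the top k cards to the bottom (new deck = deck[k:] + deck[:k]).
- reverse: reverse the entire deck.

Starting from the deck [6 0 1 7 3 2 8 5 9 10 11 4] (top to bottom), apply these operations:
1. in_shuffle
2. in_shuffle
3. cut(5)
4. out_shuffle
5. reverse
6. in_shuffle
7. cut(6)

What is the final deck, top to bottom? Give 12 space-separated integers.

After op 1 (in_shuffle): [8 6 5 0 9 1 10 7 11 3 4 2]
After op 2 (in_shuffle): [10 8 7 6 11 5 3 0 4 9 2 1]
After op 3 (cut(5)): [5 3 0 4 9 2 1 10 8 7 6 11]
After op 4 (out_shuffle): [5 1 3 10 0 8 4 7 9 6 2 11]
After op 5 (reverse): [11 2 6 9 7 4 8 0 10 3 1 5]
After op 6 (in_shuffle): [8 11 0 2 10 6 3 9 1 7 5 4]
After op 7 (cut(6)): [3 9 1 7 5 4 8 11 0 2 10 6]

Answer: 3 9 1 7 5 4 8 11 0 2 10 6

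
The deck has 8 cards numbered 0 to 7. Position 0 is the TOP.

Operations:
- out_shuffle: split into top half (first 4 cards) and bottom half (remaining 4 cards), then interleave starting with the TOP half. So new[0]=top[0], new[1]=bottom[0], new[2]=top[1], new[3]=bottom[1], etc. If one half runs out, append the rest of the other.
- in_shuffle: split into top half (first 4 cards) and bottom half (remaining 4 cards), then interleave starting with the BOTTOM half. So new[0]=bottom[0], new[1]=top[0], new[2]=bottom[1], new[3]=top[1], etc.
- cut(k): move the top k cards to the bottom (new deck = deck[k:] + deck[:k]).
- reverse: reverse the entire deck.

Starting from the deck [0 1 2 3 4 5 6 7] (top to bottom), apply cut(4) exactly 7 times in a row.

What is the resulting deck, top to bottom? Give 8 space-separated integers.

After op 1 (cut(4)): [4 5 6 7 0 1 2 3]
After op 2 (cut(4)): [0 1 2 3 4 5 6 7]
After op 3 (cut(4)): [4 5 6 7 0 1 2 3]
After op 4 (cut(4)): [0 1 2 3 4 5 6 7]
After op 5 (cut(4)): [4 5 6 7 0 1 2 3]
After op 6 (cut(4)): [0 1 2 3 4 5 6 7]
After op 7 (cut(4)): [4 5 6 7 0 1 2 3]

Answer: 4 5 6 7 0 1 2 3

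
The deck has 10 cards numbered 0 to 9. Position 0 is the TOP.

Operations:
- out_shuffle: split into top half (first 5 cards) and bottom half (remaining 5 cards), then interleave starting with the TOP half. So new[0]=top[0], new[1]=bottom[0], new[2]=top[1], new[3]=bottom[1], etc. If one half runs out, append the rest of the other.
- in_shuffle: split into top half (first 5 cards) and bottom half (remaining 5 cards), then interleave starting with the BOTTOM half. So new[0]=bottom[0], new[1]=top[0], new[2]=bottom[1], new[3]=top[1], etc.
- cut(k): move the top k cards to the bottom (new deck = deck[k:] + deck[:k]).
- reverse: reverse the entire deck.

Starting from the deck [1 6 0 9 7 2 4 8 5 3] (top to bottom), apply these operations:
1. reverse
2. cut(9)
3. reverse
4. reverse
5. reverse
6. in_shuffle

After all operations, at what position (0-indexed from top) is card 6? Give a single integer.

Answer: 1

Derivation:
After op 1 (reverse): [3 5 8 4 2 7 9 0 6 1]
After op 2 (cut(9)): [1 3 5 8 4 2 7 9 0 6]
After op 3 (reverse): [6 0 9 7 2 4 8 5 3 1]
After op 4 (reverse): [1 3 5 8 4 2 7 9 0 6]
After op 5 (reverse): [6 0 9 7 2 4 8 5 3 1]
After op 6 (in_shuffle): [4 6 8 0 5 9 3 7 1 2]
Card 6 is at position 1.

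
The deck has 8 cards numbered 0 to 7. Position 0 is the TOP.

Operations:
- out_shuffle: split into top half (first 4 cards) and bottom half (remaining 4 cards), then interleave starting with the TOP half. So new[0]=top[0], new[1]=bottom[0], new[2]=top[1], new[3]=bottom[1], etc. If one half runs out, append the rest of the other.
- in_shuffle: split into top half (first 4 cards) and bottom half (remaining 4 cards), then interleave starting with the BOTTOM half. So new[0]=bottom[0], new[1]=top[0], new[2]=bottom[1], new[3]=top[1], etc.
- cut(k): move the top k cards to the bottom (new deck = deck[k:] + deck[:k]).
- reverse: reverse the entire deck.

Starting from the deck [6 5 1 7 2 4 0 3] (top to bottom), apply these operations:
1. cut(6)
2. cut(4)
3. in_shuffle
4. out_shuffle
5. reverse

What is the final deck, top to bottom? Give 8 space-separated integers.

Answer: 4 7 5 3 2 1 6 0

Derivation:
After op 1 (cut(6)): [0 3 6 5 1 7 2 4]
After op 2 (cut(4)): [1 7 2 4 0 3 6 5]
After op 3 (in_shuffle): [0 1 3 7 6 2 5 4]
After op 4 (out_shuffle): [0 6 1 2 3 5 7 4]
After op 5 (reverse): [4 7 5 3 2 1 6 0]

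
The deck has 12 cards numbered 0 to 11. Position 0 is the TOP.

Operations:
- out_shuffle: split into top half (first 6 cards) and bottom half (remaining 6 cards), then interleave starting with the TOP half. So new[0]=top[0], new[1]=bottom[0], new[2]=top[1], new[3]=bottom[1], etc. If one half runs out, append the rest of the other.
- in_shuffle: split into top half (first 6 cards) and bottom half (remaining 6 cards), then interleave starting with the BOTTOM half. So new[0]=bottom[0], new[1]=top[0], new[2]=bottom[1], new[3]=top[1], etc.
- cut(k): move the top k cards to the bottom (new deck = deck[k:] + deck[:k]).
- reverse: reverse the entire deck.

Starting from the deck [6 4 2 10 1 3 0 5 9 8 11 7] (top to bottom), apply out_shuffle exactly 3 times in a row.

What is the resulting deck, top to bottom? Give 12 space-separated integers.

Answer: 6 5 10 11 0 2 8 3 4 9 1 7

Derivation:
After op 1 (out_shuffle): [6 0 4 5 2 9 10 8 1 11 3 7]
After op 2 (out_shuffle): [6 10 0 8 4 1 5 11 2 3 9 7]
After op 3 (out_shuffle): [6 5 10 11 0 2 8 3 4 9 1 7]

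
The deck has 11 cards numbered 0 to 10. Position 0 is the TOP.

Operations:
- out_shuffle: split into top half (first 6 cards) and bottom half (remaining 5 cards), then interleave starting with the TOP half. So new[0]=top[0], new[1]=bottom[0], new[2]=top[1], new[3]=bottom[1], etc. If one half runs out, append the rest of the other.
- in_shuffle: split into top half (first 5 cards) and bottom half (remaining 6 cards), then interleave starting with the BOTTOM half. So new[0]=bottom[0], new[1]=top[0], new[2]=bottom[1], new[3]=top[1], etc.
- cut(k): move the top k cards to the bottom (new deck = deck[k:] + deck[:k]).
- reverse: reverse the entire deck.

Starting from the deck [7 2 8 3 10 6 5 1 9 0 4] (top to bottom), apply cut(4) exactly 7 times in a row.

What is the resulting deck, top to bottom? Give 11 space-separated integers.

Answer: 5 1 9 0 4 7 2 8 3 10 6

Derivation:
After op 1 (cut(4)): [10 6 5 1 9 0 4 7 2 8 3]
After op 2 (cut(4)): [9 0 4 7 2 8 3 10 6 5 1]
After op 3 (cut(4)): [2 8 3 10 6 5 1 9 0 4 7]
After op 4 (cut(4)): [6 5 1 9 0 4 7 2 8 3 10]
After op 5 (cut(4)): [0 4 7 2 8 3 10 6 5 1 9]
After op 6 (cut(4)): [8 3 10 6 5 1 9 0 4 7 2]
After op 7 (cut(4)): [5 1 9 0 4 7 2 8 3 10 6]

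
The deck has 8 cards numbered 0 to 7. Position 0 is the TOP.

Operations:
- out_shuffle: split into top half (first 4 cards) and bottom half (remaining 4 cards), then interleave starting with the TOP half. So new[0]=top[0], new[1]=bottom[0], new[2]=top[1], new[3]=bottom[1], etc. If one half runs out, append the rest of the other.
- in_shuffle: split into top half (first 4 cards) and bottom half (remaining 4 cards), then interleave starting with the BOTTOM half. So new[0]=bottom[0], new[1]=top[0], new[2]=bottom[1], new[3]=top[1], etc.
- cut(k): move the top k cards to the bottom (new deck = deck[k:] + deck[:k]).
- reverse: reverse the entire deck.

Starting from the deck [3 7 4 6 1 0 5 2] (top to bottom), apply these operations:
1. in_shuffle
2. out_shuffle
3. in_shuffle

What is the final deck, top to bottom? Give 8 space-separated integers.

Answer: 0 1 2 5 7 3 6 4

Derivation:
After op 1 (in_shuffle): [1 3 0 7 5 4 2 6]
After op 2 (out_shuffle): [1 5 3 4 0 2 7 6]
After op 3 (in_shuffle): [0 1 2 5 7 3 6 4]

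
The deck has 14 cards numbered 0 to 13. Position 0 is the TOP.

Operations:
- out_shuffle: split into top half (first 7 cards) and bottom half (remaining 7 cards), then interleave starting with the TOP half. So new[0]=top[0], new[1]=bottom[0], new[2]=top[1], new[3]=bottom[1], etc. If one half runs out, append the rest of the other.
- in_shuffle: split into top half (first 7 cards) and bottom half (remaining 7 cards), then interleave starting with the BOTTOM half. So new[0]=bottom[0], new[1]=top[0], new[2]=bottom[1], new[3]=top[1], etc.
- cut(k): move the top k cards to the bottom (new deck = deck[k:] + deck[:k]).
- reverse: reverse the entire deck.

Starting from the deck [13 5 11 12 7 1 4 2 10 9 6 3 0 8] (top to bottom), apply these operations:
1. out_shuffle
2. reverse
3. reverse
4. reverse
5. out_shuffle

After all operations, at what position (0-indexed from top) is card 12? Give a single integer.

After op 1 (out_shuffle): [13 2 5 10 11 9 12 6 7 3 1 0 4 8]
After op 2 (reverse): [8 4 0 1 3 7 6 12 9 11 10 5 2 13]
After op 3 (reverse): [13 2 5 10 11 9 12 6 7 3 1 0 4 8]
After op 4 (reverse): [8 4 0 1 3 7 6 12 9 11 10 5 2 13]
After op 5 (out_shuffle): [8 12 4 9 0 11 1 10 3 5 7 2 6 13]
Card 12 is at position 1.

Answer: 1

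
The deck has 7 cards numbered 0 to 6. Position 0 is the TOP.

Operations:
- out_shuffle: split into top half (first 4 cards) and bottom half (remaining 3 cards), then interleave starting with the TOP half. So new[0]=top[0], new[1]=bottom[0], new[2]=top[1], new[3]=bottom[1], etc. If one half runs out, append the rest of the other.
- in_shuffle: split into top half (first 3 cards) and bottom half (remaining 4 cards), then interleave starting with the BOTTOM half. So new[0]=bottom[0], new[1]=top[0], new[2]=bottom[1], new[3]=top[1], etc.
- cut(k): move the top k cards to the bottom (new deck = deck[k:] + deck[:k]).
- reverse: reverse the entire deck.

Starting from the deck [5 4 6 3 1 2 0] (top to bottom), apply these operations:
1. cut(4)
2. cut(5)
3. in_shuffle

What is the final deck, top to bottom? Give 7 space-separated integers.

Answer: 2 6 0 3 5 1 4

Derivation:
After op 1 (cut(4)): [1 2 0 5 4 6 3]
After op 2 (cut(5)): [6 3 1 2 0 5 4]
After op 3 (in_shuffle): [2 6 0 3 5 1 4]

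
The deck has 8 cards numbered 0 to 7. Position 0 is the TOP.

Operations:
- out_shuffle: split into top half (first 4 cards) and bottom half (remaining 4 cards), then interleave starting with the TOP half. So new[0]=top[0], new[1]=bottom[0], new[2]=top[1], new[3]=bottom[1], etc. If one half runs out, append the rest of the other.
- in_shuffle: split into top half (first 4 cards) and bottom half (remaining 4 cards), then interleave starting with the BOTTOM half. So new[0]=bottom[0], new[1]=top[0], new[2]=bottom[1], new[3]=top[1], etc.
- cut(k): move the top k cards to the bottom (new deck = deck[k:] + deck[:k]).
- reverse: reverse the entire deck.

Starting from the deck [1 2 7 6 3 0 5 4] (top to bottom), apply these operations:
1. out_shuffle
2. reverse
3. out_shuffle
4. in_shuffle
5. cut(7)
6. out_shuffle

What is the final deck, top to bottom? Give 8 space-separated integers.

After op 1 (out_shuffle): [1 3 2 0 7 5 6 4]
After op 2 (reverse): [4 6 5 7 0 2 3 1]
After op 3 (out_shuffle): [4 0 6 2 5 3 7 1]
After op 4 (in_shuffle): [5 4 3 0 7 6 1 2]
After op 5 (cut(7)): [2 5 4 3 0 7 6 1]
After op 6 (out_shuffle): [2 0 5 7 4 6 3 1]

Answer: 2 0 5 7 4 6 3 1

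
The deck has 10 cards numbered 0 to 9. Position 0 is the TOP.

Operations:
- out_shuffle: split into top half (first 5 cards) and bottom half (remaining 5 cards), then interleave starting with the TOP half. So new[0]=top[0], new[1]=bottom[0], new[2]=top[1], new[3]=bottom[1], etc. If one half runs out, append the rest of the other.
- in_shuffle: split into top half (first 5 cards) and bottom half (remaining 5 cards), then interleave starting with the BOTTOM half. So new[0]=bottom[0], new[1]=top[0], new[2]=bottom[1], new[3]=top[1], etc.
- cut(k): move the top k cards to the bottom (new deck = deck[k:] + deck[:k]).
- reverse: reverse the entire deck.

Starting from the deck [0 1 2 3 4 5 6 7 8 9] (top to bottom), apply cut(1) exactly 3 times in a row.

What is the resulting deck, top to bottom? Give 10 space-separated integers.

Answer: 3 4 5 6 7 8 9 0 1 2

Derivation:
After op 1 (cut(1)): [1 2 3 4 5 6 7 8 9 0]
After op 2 (cut(1)): [2 3 4 5 6 7 8 9 0 1]
After op 3 (cut(1)): [3 4 5 6 7 8 9 0 1 2]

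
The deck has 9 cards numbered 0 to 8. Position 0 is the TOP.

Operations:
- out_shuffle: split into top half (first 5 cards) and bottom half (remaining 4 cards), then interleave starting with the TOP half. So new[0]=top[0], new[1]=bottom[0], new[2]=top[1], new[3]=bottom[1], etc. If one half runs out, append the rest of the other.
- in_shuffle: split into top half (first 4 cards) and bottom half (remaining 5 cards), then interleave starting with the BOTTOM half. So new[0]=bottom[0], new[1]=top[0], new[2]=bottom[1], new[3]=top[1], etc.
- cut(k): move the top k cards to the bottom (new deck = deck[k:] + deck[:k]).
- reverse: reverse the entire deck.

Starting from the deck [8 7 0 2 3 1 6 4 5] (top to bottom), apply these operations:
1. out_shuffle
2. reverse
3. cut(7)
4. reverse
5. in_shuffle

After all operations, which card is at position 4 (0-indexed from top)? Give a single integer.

Answer: 3

Derivation:
After op 1 (out_shuffle): [8 1 7 6 0 4 2 5 3]
After op 2 (reverse): [3 5 2 4 0 6 7 1 8]
After op 3 (cut(7)): [1 8 3 5 2 4 0 6 7]
After op 4 (reverse): [7 6 0 4 2 5 3 8 1]
After op 5 (in_shuffle): [2 7 5 6 3 0 8 4 1]
Position 4: card 3.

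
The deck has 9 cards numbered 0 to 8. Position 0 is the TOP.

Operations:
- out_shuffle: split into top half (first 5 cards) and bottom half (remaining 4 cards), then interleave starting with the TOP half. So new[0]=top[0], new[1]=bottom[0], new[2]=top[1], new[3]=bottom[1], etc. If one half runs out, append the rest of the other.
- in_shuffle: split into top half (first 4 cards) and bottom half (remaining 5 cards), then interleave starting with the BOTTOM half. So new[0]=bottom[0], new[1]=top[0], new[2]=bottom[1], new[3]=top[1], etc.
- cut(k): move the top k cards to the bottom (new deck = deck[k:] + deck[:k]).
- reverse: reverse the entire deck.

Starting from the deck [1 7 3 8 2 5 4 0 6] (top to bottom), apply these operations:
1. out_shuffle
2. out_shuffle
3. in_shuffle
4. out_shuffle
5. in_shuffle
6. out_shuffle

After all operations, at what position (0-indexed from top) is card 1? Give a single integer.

After op 1 (out_shuffle): [1 5 7 4 3 0 8 6 2]
After op 2 (out_shuffle): [1 0 5 8 7 6 4 2 3]
After op 3 (in_shuffle): [7 1 6 0 4 5 2 8 3]
After op 4 (out_shuffle): [7 5 1 2 6 8 0 3 4]
After op 5 (in_shuffle): [6 7 8 5 0 1 3 2 4]
After op 6 (out_shuffle): [6 1 7 3 8 2 5 4 0]
Card 1 is at position 1.

Answer: 1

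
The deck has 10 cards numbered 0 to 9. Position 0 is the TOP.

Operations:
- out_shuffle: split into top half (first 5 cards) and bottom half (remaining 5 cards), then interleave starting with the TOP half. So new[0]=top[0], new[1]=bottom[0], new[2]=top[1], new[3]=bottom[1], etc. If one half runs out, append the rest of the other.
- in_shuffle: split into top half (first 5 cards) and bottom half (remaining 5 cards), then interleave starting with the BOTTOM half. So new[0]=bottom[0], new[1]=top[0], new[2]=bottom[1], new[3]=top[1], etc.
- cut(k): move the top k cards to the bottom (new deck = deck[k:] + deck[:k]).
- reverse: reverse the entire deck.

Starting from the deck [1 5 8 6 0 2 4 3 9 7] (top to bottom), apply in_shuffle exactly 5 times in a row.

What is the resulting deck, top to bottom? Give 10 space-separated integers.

Answer: 7 9 3 4 2 0 6 8 5 1

Derivation:
After op 1 (in_shuffle): [2 1 4 5 3 8 9 6 7 0]
After op 2 (in_shuffle): [8 2 9 1 6 4 7 5 0 3]
After op 3 (in_shuffle): [4 8 7 2 5 9 0 1 3 6]
After op 4 (in_shuffle): [9 4 0 8 1 7 3 2 6 5]
After op 5 (in_shuffle): [7 9 3 4 2 0 6 8 5 1]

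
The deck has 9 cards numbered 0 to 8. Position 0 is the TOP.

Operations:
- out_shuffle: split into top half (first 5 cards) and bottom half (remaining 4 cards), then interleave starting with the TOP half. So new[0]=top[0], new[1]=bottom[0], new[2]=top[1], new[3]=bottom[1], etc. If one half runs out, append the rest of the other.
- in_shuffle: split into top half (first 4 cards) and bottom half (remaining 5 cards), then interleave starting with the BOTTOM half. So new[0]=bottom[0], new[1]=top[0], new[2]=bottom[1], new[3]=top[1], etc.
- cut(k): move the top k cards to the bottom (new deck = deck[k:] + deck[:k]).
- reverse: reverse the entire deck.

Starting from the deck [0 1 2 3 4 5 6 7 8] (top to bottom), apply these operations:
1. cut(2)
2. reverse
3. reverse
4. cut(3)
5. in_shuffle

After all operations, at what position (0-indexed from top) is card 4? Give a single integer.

Answer: 8

Derivation:
After op 1 (cut(2)): [2 3 4 5 6 7 8 0 1]
After op 2 (reverse): [1 0 8 7 6 5 4 3 2]
After op 3 (reverse): [2 3 4 5 6 7 8 0 1]
After op 4 (cut(3)): [5 6 7 8 0 1 2 3 4]
After op 5 (in_shuffle): [0 5 1 6 2 7 3 8 4]
Card 4 is at position 8.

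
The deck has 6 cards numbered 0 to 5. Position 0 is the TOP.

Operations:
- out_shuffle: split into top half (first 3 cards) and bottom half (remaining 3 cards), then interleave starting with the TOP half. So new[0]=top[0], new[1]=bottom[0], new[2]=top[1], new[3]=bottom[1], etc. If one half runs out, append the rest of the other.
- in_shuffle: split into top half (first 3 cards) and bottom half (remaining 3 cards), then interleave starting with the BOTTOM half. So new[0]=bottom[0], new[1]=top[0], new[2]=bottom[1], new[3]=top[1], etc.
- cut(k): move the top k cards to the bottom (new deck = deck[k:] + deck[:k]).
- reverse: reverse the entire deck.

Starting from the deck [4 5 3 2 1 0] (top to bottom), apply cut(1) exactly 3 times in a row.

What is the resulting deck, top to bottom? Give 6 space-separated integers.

Answer: 2 1 0 4 5 3

Derivation:
After op 1 (cut(1)): [5 3 2 1 0 4]
After op 2 (cut(1)): [3 2 1 0 4 5]
After op 3 (cut(1)): [2 1 0 4 5 3]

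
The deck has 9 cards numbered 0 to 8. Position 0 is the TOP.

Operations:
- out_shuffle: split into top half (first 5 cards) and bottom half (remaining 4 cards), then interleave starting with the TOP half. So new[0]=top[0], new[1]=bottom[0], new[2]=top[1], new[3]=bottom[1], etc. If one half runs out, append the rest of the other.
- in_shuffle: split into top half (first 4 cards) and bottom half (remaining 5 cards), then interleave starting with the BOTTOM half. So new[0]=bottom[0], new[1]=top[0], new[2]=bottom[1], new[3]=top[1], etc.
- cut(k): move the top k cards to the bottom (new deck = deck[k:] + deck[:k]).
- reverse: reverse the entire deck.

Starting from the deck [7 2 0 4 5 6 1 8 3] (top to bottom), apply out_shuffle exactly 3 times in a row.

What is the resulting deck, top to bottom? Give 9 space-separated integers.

Answer: 7 3 8 1 6 5 4 0 2

Derivation:
After op 1 (out_shuffle): [7 6 2 1 0 8 4 3 5]
After op 2 (out_shuffle): [7 8 6 4 2 3 1 5 0]
After op 3 (out_shuffle): [7 3 8 1 6 5 4 0 2]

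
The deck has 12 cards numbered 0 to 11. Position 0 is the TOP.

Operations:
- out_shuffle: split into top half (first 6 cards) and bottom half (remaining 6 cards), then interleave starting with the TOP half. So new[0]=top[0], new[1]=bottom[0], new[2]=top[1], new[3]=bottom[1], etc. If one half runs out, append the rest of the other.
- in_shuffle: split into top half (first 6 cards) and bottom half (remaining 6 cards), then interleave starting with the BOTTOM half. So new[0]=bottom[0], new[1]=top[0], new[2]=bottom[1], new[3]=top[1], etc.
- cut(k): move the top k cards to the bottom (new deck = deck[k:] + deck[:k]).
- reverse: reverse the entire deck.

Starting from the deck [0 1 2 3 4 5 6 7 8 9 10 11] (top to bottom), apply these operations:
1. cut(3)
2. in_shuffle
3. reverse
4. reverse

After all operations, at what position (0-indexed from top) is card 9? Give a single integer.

After op 1 (cut(3)): [3 4 5 6 7 8 9 10 11 0 1 2]
After op 2 (in_shuffle): [9 3 10 4 11 5 0 6 1 7 2 8]
After op 3 (reverse): [8 2 7 1 6 0 5 11 4 10 3 9]
After op 4 (reverse): [9 3 10 4 11 5 0 6 1 7 2 8]
Card 9 is at position 0.

Answer: 0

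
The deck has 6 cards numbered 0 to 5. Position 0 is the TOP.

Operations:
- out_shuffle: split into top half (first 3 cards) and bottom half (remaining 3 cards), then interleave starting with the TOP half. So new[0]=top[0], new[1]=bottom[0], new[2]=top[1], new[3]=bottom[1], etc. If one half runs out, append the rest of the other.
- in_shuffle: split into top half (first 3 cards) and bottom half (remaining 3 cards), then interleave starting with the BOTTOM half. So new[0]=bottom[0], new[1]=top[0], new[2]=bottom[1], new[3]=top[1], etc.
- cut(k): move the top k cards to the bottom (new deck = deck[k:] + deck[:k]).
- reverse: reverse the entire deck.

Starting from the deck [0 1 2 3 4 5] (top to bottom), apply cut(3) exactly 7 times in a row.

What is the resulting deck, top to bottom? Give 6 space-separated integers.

After op 1 (cut(3)): [3 4 5 0 1 2]
After op 2 (cut(3)): [0 1 2 3 4 5]
After op 3 (cut(3)): [3 4 5 0 1 2]
After op 4 (cut(3)): [0 1 2 3 4 5]
After op 5 (cut(3)): [3 4 5 0 1 2]
After op 6 (cut(3)): [0 1 2 3 4 5]
After op 7 (cut(3)): [3 4 5 0 1 2]

Answer: 3 4 5 0 1 2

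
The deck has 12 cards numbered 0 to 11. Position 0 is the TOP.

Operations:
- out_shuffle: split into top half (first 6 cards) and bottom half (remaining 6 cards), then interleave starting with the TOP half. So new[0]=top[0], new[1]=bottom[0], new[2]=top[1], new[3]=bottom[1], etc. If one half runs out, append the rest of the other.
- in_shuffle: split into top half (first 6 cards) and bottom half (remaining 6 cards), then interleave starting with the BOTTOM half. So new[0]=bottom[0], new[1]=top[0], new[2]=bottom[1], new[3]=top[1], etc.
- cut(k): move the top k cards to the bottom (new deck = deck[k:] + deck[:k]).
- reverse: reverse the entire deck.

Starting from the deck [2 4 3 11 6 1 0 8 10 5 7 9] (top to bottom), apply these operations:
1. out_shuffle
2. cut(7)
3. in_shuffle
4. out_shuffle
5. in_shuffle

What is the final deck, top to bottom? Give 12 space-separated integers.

Answer: 6 0 9 3 8 5 11 1 7 4 2 10

Derivation:
After op 1 (out_shuffle): [2 0 4 8 3 10 11 5 6 7 1 9]
After op 2 (cut(7)): [5 6 7 1 9 2 0 4 8 3 10 11]
After op 3 (in_shuffle): [0 5 4 6 8 7 3 1 10 9 11 2]
After op 4 (out_shuffle): [0 3 5 1 4 10 6 9 8 11 7 2]
After op 5 (in_shuffle): [6 0 9 3 8 5 11 1 7 4 2 10]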